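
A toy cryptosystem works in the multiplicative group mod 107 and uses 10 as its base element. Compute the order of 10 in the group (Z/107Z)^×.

By Lagrange's theorem, ord_107(10) divides φ(107) = 107 − 1 = 106 = 2 · 53.
Divisors of 106: 1, 2, 53, 106.
Evaluate successive powers at the divisors of 106:
10^1 ≡ 10 (mod 107)
10^2 ≡ 100 (mod 107)
10^53 ≡ 1 (mod 107) ✓
Therefore the multiplicative order of 10 modulo 107 is 53.

53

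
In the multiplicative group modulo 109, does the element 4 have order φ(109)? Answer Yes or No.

No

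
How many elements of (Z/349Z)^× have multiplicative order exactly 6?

φ(349) = 349 − 1 = 348 = 2^2 · 3 · 29.
In a cyclic group of order 348, there are φ(d) elements of order d for each divisor d of 348, and zero for non-divisors.
6 = 2 · 3 divides 348, and φ(6) = 2.

2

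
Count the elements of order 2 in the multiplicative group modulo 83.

1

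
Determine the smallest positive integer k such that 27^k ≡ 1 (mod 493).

112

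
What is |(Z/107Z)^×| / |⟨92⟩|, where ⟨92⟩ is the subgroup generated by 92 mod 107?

The order of 92 must divide φ(107) = 107 − 1 = 106 = 2 · 53.
Divisors of 106: 1, 2, 53, 106.
Test each divisor d:
92^1 ≡ 92
92^2 ≡ 11
92^53 ≡ 1
Thus |⟨92⟩| = ord(92) = 53.
[(Z/107Z)^× : ⟨92⟩] = 106/53 = 2.

2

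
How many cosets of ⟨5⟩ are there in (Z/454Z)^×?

ord(5) | φ(454) = φ(2)·φ(227) = 1·226 = 226 = 2 · 113.
Divisors of 226: 1, 2, 113, 226.
Compute 5^d (mod 454) for the divisors d until we hit 1:
5^1 ≡ 5 (mod 454)
5^2 ≡ 25 (mod 454)
5^113 ≡ 453 (mod 454)
5^226 ≡ 1 (mod 454) ✓
So ord_454(5) = 226, hence |⟨5⟩| = 226.
Index = |(Z/454Z)^×| / |⟨5⟩| = 226 / 226 = 1.

1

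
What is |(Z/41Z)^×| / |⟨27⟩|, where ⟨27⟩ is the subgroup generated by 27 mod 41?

5

By Lagrange's theorem, ord_41(27) divides φ(41) = 41 − 1 = 40 = 2^3 · 5.
Divisors of 40: 1, 2, 4, 5, 8, 10, 20, 40.
Check 27^d mod 41 for each divisor in increasing order:
27^1 ≡ 27
27^2 ≡ 32
27^4 ≡ 40
27^5 ≡ 14
27^8 ≡ 1
Thus |⟨27⟩| = ord(27) = 8.
The index is φ(41) / ord(27) = 40 / 8 = 5.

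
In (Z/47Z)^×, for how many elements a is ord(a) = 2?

1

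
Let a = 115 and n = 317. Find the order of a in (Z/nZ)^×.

316

Since 115 ∈ (Z/317Z)^×, its order divides φ(317) = 317 − 1 = 316 = 2^2 · 79.
Divisors of 316: 1, 2, 4, 79, 158, 316.
Evaluate successive powers at the divisors of 316:
115^1 ≡ 115 (mod 317)
115^2 ≡ 228 (mod 317)
115^4 ≡ 313 (mod 317)
115^79 ≡ 114 (mod 317)
115^158 ≡ 316 (mod 317)
115^316 ≡ 1 (mod 317) ✓
Therefore the multiplicative order of 115 modulo 317 is 316.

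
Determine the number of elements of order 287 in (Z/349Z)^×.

φ(349) = 349 − 1 = 348 = 2^2 · 3 · 29.
In a cyclic group of order 348, there are φ(d) elements of order d for each divisor d of 348, and zero for non-divisors.
Since 287 ∤ 348, the count is 0.

0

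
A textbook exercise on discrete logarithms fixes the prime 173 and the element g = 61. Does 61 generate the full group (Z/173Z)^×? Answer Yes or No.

Yes

φ(173) = 173 − 1 = 172 = 2^2 · 43.
An element g generates (Z/173Z)^× iff g^(172/q) ≢ 1 (mod 173) for each prime q ∈ {2, 43}.
61^86 ≡ 172 (mod 173)  [q = 2: ≢ 1 ✓]
61^4 ≡ 132 (mod 173)  [q = 43: ≢ 1 ✓]
None equal 1, so ord_173(61) = 172: 61 is a primitive root.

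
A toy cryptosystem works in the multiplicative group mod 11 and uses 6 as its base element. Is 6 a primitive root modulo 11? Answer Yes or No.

φ(11) = 11 − 1 = 10 = 2 · 5.
Test 6^(10/q) mod 11 for each prime factor q of 10:
6^5 ≡ 10 (mod 11)  [q = 2: ≢ 1 ✓]
6^2 ≡ 3 (mod 11)  [q = 5: ≢ 1 ✓]
All checks pass, so 6 has order 10 and is a primitive root modulo 11.

Yes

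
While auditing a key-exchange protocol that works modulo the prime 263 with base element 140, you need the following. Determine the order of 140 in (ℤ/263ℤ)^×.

131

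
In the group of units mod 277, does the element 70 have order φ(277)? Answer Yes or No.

φ(277) = 277 − 1 = 276 = 2^2 · 3 · 23.
70 is a primitive root mod 277 iff 70^(φ(277)/q) ≢ 1 for every prime q | φ(277), i.e. q ∈ {2, 3, 23}.
70^138 ≡ 1 (mod 277)  [q = 2: ≡ 1 ✗]
70^92 ≡ 160 (mod 277)  [q = 3: ≢ 1 ✓]
70^12 ≡ 218 (mod 277)  [q = 23: ≢ 1 ✓]
The check at q = 2 fails, so 70 generates a proper subgroup.

No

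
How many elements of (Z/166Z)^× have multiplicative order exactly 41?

φ(166) = φ(2)·φ(83) = 1·82 = 82 = 2 · 41.
Since (Z/166Z)^× is cyclic of order 82, the number of elements of order d is φ(d) when d | 82 and 0 otherwise.
41 | 82, and φ(41) = 41 − 1 = 40.

40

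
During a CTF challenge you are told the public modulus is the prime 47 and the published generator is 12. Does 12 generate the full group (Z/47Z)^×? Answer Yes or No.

No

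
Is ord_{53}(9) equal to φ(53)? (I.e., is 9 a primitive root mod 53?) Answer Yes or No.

No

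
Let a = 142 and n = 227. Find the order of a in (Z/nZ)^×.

226

The order of 142 must divide φ(227) = 227 − 1 = 226 = 2 · 113.
Divisors of 226: 1, 2, 113, 226.
Test each divisor d:
142^1 ≡ 142
142^2 ≡ 188
142^113 ≡ 226
142^226 ≡ 1
Hence ord(142) = 226.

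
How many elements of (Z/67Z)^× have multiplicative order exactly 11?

10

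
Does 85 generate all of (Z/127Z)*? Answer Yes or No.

Yes

φ(127) = 127 − 1 = 126 = 2 · 3^2 · 7.
It suffices to check that the order of 85 is not a proper divisor of 126: compute 85^(126/q) for q ∈ {2, 3, 7}.
85^63 ≡ 126 (mod 127)  [q = 2: ≢ 1 ✓]
85^42 ≡ 19 (mod 127)  [q = 3: ≢ 1 ✓]
85^18 ≡ 32 (mod 127)  [q = 7: ≢ 1 ✓]
None equal 1, so ord_127(85) = 126: 85 is a primitive root.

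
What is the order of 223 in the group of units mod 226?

112

By Lagrange's theorem, ord_226(223) divides φ(226) = φ(2)·φ(113) = 1·112 = 112 = 2^4 · 7.
Divisors of 112: 1, 2, 4, 7, 8, 14, 16, 28, 56, 112.
Compute 223^d (mod 226) for the divisors d until we hit 1:
223^1 ≡ 223 (mod 226)
223^2 ≡ 9 (mod 226)
223^4 ≡ 81 (mod 226)
223^7 ≡ 73 (mod 226)
223^8 ≡ 7 (mod 226)
223^14 ≡ 131 (mod 226)
223^16 ≡ 49 (mod 226)
223^28 ≡ 211 (mod 226)
223^56 ≡ 225 (mod 226)
223^112 ≡ 1 (mod 226) ✓
Hence ord(223) = 112.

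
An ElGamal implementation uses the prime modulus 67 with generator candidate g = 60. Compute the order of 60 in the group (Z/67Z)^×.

33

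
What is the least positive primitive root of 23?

φ(23) = 23 − 1 = 22 = 2 · 11.
Test candidates g = 2, 3, … against the prime factors q ∈ {2, 11} of φ(23): g is a generator iff g^(22/q) ≢ 1 for every such q.
g = 2: 2^11 ≡ 1 — hits 1, so not a primitive root.
g = 3: 3^11 ≡ 1 — hits 1, so not a primitive root.
g = 4: 4^11 ≡ 1 — hits 1, so not a primitive root.
g = 5: 5^11 ≡ 22; 5^2 ≡ 2 — none is 1, so 5 is a primitive root.
So 5 is the smallest generator of (Z/23Z)^×.

5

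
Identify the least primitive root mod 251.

6

φ(251) = 251 − 1 = 250 = 2 · 5^3.
g is a primitive root iff g^(250/q) ≢ 1 (mod 251) for each prime q ∈ {2, 5}.
g = 2: 2^125 ≡ 250; 2^50 ≡ 1 — hits 1, so not a primitive root.
g = 3: 3^125 ≡ 1 — hits 1, so not a primitive root.
g = 4: 4^125 ≡ 1 — hits 1, so not a primitive root.
g = 5: 5^125 ≡ 1 — hits 1, so not a primitive root.
g = 6: 6^125 ≡ 250; 6^50 ≡ 219 — none is 1, so 6 is a primitive root.
The smallest primitive root modulo 251 is 6.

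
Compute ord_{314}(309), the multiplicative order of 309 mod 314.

By Lagrange's theorem, ord_314(309) divides φ(314) = φ(2)·φ(157) = 1·156 = 156 = 2^2 · 3 · 13.
Divisors of 156: 1, 2, 3, 4, 6, 12, 13, 26, 39, 52, 78, 156.
Check 309^d mod 314 for each divisor in increasing order:
309^1 ≡ 309
309^2 ≡ 25
309^3 ≡ 189
309^4 ≡ 311
309^6 ≡ 239
309^12 ≡ 287
309^13 ≡ 135
309^26 ≡ 13
309^39 ≡ 185
309^52 ≡ 169
309^78 ≡ 313
309^156 ≡ 1
Therefore the multiplicative order of 309 modulo 314 is 156.

156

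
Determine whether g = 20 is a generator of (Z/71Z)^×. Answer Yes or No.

No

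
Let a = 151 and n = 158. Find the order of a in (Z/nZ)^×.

Since 151 ∈ (Z/158Z)^×, its order divides φ(158) = φ(2)·φ(79) = 1·78 = 78 = 2 · 3 · 13.
Divisors of 78: 1, 2, 3, 6, 13, 26, 39, 78.
Evaluate successive powers at the divisors of 78:
151^1 ≡ 151 (mod 158)
151^2 ≡ 49 (mod 158)
151^3 ≡ 131 (mod 158)
151^6 ≡ 97 (mod 158)
151^13 ≡ 23 (mod 158)
151^26 ≡ 55 (mod 158)
151^39 ≡ 1 (mod 158) ✓
So ord_158(151) = 39.

39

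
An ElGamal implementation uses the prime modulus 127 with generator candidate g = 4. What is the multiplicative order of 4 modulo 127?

7

By Lagrange's theorem, ord_127(4) divides φ(127) = 127 − 1 = 126 = 2 · 3^2 · 7.
Divisors of 126: 1, 2, 3, 6, 7, 9, 14, 18, 21, 42, 63, 126.
Compute 4^d (mod 127) for the divisors d until we hit 1:
4^1 ≡ 4
4^2 ≡ 16
4^3 ≡ 64
4^6 ≡ 32
4^7 ≡ 1
So ord_127(4) = 7.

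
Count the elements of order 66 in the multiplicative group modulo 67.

φ(67) = 67 − 1 = 66 = 2 · 3 · 11.
Since (Z/67Z)^× is cyclic of order 66, the number of elements of order d is φ(d) when d | 66 and 0 otherwise.
66 = 2 · 3 · 11 divides 66, and φ(66) = 20.

20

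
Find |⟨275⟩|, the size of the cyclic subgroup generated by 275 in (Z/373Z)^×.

372

Since 275 ∈ (Z/373Z)^×, its order divides φ(373) = 373 − 1 = 372 = 2^2 · 3 · 31.
Divisors of 372: 1, 2, 3, 4, 6, 12, 31, 62, 93, 124, 186, 372.
Check 275^d mod 373 for each divisor in increasing order:
275^1 ≡ 275 (mod 373)
275^2 ≡ 279 (mod 373)
275^3 ≡ 260 (mod 373)
275^4 ≡ 257 (mod 373)
275^6 ≡ 87 (mod 373)
275^12 ≡ 109 (mod 373)
275^31 ≡ 69 (mod 373)
275^62 ≡ 285 (mod 373)
275^93 ≡ 269 (mod 373)
275^124 ≡ 284 (mod 373)
275^186 ≡ 372 (mod 373)
275^372 ≡ 1 (mod 373) ✓
The smallest such exponent is 372, so the order of 275 is 372.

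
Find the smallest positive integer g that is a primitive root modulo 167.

5

φ(167) = 167 − 1 = 166 = 2 · 83.
g is a primitive root iff g^(166/q) ≢ 1 (mod 167) for each prime q ∈ {2, 83}.
g = 2: 2^83 ≡ 1 — hits 1, so not a primitive root.
g = 3: 3^83 ≡ 1 — hits 1, so not a primitive root.
g = 4: 4^83 ≡ 1 — hits 1, so not a primitive root.
g = 5: 5^83 ≡ 166; 5^2 ≡ 25 — none is 1, so 5 is a primitive root.
So 5 is the smallest generator of (Z/167Z)^×.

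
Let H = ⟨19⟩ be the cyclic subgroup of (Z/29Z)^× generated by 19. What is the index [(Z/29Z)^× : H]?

1

The order of 19 must divide φ(29) = 29 − 1 = 28 = 2^2 · 7.
Divisors of 28: 1, 2, 4, 7, 14, 28.
Compute 19^d (mod 29) for the divisors d until we hit 1:
19^1 ≡ 19 (mod 29)
19^2 ≡ 13 (mod 29)
19^4 ≡ 24 (mod 29)
19^7 ≡ 12 (mod 29)
19^14 ≡ 28 (mod 29)
19^28 ≡ 1 (mod 29) ✓
The order of 19 is 28, so the subgroup it generates has 28 elements.
[(Z/29Z)^× : ⟨19⟩] = 28/28 = 1.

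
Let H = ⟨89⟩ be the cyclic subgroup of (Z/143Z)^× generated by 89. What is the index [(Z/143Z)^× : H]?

10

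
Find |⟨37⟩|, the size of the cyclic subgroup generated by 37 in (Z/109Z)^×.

The order of 37 must divide φ(109) = 109 − 1 = 108 = 2^2 · 3^3.
Divisors of 108: 1, 2, 3, 4, 6, 9, 12, 18, 27, 36, 54, 108.
Test each divisor d:
37^1 ≡ 37 (mod 109)
37^2 ≡ 61 (mod 109)
37^3 ≡ 77 (mod 109)
37^4 ≡ 15 (mod 109)
37^6 ≡ 43 (mod 109)
37^9 ≡ 41 (mod 109)
37^12 ≡ 105 (mod 109)
37^18 ≡ 46 (mod 109)
37^27 ≡ 33 (mod 109)
37^36 ≡ 45 (mod 109)
37^54 ≡ 108 (mod 109)
37^108 ≡ 1 (mod 109) ✓
Hence ord(37) = 108.

108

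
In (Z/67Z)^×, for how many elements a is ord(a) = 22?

10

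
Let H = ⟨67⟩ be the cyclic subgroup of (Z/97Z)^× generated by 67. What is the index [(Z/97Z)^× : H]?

3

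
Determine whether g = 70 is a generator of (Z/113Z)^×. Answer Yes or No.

Yes

φ(113) = 113 − 1 = 112 = 2^4 · 7.
Test 70^(112/q) mod 113 for each prime factor q of 112:
70^56 ≡ 112 (mod 113)  [q = 2: ≢ 1 ✓]
70^16 ≡ 109 (mod 113)  [q = 7: ≢ 1 ✓]
Every test exponent gives a nontrivial residue, hence 70 generates the full group.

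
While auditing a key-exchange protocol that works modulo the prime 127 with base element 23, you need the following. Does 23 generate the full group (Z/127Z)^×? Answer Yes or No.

φ(127) = 127 − 1 = 126 = 2 · 3^2 · 7.
Test 23^(126/q) mod 127 for each prime factor q of 126:
23^63 ≡ 126 (mod 127)  [q = 2: ≢ 1 ✓]
23^42 ≡ 107 (mod 127)  [q = 3: ≢ 1 ✓]
23^18 ≡ 16 (mod 127)  [q = 7: ≢ 1 ✓]
All checks pass, so 23 has order 126 and is a primitive root modulo 127.

Yes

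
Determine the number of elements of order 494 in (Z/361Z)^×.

0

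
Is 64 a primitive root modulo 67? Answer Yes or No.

No

φ(67) = 67 − 1 = 66 = 2 · 3 · 11.
It suffices to check that the order of 64 is not a proper divisor of 66: compute 64^(66/q) for q ∈ {2, 3, 11}.
64^33 ≡ 1 (mod 67)  [q = 2: ≡ 1 ✗]
64^22 ≡ 1 (mod 67)  [q = 3: ≡ 1 ✗]
64^6 ≡ 59 (mod 67)  [q = 11: ≢ 1 ✓]
The check at q = 2 fails, so 64 generates a proper subgroup.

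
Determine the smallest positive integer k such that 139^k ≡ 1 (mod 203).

Since 139 ∈ (Z/203Z)^×, its order divides φ(203) = φ(7·29) = (7−1)·(29−1) = 6·28 = 168 = 2^3 · 3 · 7.
Divisors of 168: 1, 2, 3, 4, 6, 7, 8, 12, 14, 21, 24, 28, 42, 56, 84, 168.
Test each divisor d:
139^1 ≡ 139 (mod 203)
139^2 ≡ 36 (mod 203)
139^3 ≡ 132 (mod 203)
139^4 ≡ 78 (mod 203)
139^6 ≡ 169 (mod 203)
139^7 ≡ 146 (mod 203)
139^8 ≡ 197 (mod 203)
139^12 ≡ 141 (mod 203)
139^14 ≡ 1 (mod 203) ✓
The smallest such exponent is 14, so the order of 139 is 14.

14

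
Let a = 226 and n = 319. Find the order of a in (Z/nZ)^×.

The order of 226 must divide φ(319) = φ(11·29) = (11−1)·(29−1) = 10·28 = 280 = 2^3 · 5 · 7.
Divisors of 280: 1, 2, 4, 5, 7, 8, 10, 14, 20, 28, 35, 40, 56, 70, 140, 280.
Compute 226^d (mod 319) for the divisors d until we hit 1:
226^1 ≡ 226
226^2 ≡ 36
226^4 ≡ 20
226^5 ≡ 54
226^7 ≡ 30
226^8 ≡ 81
226^10 ≡ 45
226^14 ≡ 262
226^20 ≡ 111
226^28 ≡ 59
226^35 ≡ 175
226^40 ≡ 199
226^56 ≡ 291
226^70 ≡ 1
So ord_319(226) = 70.

70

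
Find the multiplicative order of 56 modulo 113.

28

Since 56 ∈ (Z/113Z)^×, its order divides φ(113) = 113 − 1 = 112 = 2^4 · 7.
Divisors of 112: 1, 2, 4, 7, 8, 14, 16, 28, 56, 112.
Test each divisor d:
56^1 ≡ 56 (mod 113)
56^2 ≡ 85 (mod 113)
56^4 ≡ 106 (mod 113)
56^7 ≡ 15 (mod 113)
56^8 ≡ 49 (mod 113)
56^14 ≡ 112 (mod 113)
56^16 ≡ 28 (mod 113)
56^28 ≡ 1 (mod 113) ✓
Hence ord(56) = 28.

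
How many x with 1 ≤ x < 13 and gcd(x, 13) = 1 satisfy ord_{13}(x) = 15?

0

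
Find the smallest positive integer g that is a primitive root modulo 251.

φ(251) = 251 − 1 = 250 = 2 · 5^3.
Test candidates g = 2, 3, … against the prime factors q ∈ {2, 5} of φ(251): g is a generator iff g^(250/q) ≢ 1 for every such q.
g = 2: 2^125 ≡ 250; 2^50 ≡ 1 — hits 1, so not a primitive root.
g = 3: 3^125 ≡ 1 — hits 1, so not a primitive root.
g = 4: 4^125 ≡ 1 — hits 1, so not a primitive root.
g = 5: 5^125 ≡ 1 — hits 1, so not a primitive root.
g = 6: 6^125 ≡ 250; 6^50 ≡ 219 — none is 1, so 6 is a primitive root.
The smallest primitive root modulo 251 is 6.

6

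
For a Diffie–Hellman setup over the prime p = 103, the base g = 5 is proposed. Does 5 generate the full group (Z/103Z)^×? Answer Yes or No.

φ(103) = 103 − 1 = 102 = 2 · 3 · 17.
It suffices to check that the order of 5 is not a proper divisor of 102: compute 5^(102/q) for q ∈ {2, 3, 17}.
5^51 ≡ 102 (mod 103)  [q = 2: ≢ 1 ✓]
5^34 ≡ 56 (mod 103)  [q = 3: ≢ 1 ✓]
5^6 ≡ 72 (mod 103)  [q = 17: ≢ 1 ✓]
All checks pass, so 5 has order 102 and is a primitive root modulo 103.

Yes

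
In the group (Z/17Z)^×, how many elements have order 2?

1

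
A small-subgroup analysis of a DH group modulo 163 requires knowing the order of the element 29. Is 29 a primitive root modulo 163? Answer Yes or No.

Yes

φ(163) = 163 − 1 = 162 = 2 · 3^4.
It suffices to check that the order of 29 is not a proper divisor of 162: compute 29^(162/q) for q ∈ {2, 3}.
29^81 ≡ 162 (mod 163)  [q = 2: ≢ 1 ✓]
29^54 ≡ 58 (mod 163)  [q = 3: ≢ 1 ✓]
Every test exponent gives a nontrivial residue, hence 29 generates the full group.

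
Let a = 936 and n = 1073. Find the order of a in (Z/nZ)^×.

By Lagrange's theorem, ord_1073(936) divides φ(1073) = φ(29·37) = (29−1)·(37−1) = 28·36 = 1008 = 2^4 · 3^2 · 7.
Divisors of 1008: 1, 2, 3, 4, 6, 7, 8, 9, 12, 14, 16, 18, 21, 24, 28, 36, 42, 48, 56, 63, 72, 84, 112, 126, 144, 168, 252, 336, 504, 1008.
Test each divisor d:
936^1 ≡ 936
936^2 ≡ 528
936^3 ≡ 628
936^4 ≡ 877
936^6 ≡ 593
936^7 ≡ 307
936^8 ≡ 861
936^9 ≡ 73
936^12 ≡ 778
936^14 ≡ 898
936^16 ≡ 951
936^18 ≡ 1037
936^21 ≡ 998
936^24 ≡ 112
936^28 ≡ 581
936^36 ≡ 223
936^42 ≡ 260
936^48 ≡ 741
936^56 ≡ 639
936^63 ≡ 887
936^72 ≡ 371
936^84 ≡ 1
So ord_1073(936) = 84.

84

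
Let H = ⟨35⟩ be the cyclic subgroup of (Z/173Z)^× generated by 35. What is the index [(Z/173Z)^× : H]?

Since 35 ∈ (Z/173Z)^×, its order divides φ(173) = 173 − 1 = 172 = 2^2 · 43.
Divisors of 172: 1, 2, 4, 43, 86, 172.
Compute 35^d (mod 173) for the divisors d until we hit 1:
35^1 ≡ 35
35^2 ≡ 14
35^4 ≡ 23
35^43 ≡ 172
35^86 ≡ 1
The order of 35 is 86, so the subgroup it generates has 86 elements.
Index = |(Z/173Z)^×| / |⟨35⟩| = 172 / 86 = 2.

2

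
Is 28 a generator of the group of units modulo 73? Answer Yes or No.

Yes

φ(73) = 73 − 1 = 72 = 2^3 · 3^2.
Test 28^(72/q) mod 73 for each prime factor q of 72:
28^36 ≡ 72 (mod 73)  [q = 2: ≢ 1 ✓]
28^24 ≡ 8 (mod 73)  [q = 3: ≢ 1 ✓]
Every test exponent gives a nontrivial residue, hence 28 generates the full group.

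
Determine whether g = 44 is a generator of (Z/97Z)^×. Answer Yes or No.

φ(97) = 97 − 1 = 96 = 2^5 · 3.
Test 44^(96/q) mod 97 for each prime factor q of 96:
44^48 ≡ 1 (mod 97)  [q = 2: ≡ 1 ✗]
44^32 ≡ 35 (mod 97)  [q = 3: ≢ 1 ✓]
The check at q = 2 fails, so 44 generates a proper subgroup.

No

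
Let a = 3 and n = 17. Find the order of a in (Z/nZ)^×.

ord(3) | φ(17) = 17 − 1 = 16 = 2^4.
Divisors of 16: 1, 2, 4, 8, 16.
Check 3^d mod 17 for each divisor in increasing order:
3^1 ≡ 3 (mod 17)
3^2 ≡ 9 (mod 17)
3^4 ≡ 13 (mod 17)
3^8 ≡ 16 (mod 17)
3^16 ≡ 1 (mod 17) ✓
The smallest such exponent is 16, so the order of 3 is 16.

16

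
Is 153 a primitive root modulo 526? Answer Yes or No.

No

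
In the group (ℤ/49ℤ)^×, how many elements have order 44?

0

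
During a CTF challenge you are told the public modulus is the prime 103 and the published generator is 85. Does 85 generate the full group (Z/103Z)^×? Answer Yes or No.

Yes

φ(103) = 103 − 1 = 102 = 2 · 3 · 17.
It suffices to check that the order of 85 is not a proper divisor of 102: compute 85^(102/q) for q ∈ {2, 3, 17}.
85^51 ≡ 102 (mod 103)  [q = 2: ≢ 1 ✓]
85^34 ≡ 46 (mod 103)  [q = 3: ≢ 1 ✓]
85^6 ≡ 79 (mod 103)  [q = 17: ≢ 1 ✓]
Every test exponent gives a nontrivial residue, hence 85 generates the full group.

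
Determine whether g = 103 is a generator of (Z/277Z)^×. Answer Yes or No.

φ(277) = 277 − 1 = 276 = 2^2 · 3 · 23.
103 is a primitive root mod 277 iff 103^(φ(277)/q) ≢ 1 for every prime q | φ(277), i.e. q ∈ {2, 3, 23}.
103^138 ≡ 276 (mod 277)  [q = 2: ≢ 1 ✓]
103^92 ≡ 116 (mod 277)  [q = 3: ≢ 1 ✓]
103^12 ≡ 157 (mod 277)  [q = 23: ≢ 1 ✓]
None equal 1, so ord_277(103) = 276: 103 is a primitive root.

Yes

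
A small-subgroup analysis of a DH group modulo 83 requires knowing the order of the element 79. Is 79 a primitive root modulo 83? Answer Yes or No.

Yes

φ(83) = 83 − 1 = 82 = 2 · 41.
Test 79^(82/q) mod 83 for each prime factor q of 82:
79^41 ≡ 82 (mod 83)  [q = 2: ≢ 1 ✓]
79^2 ≡ 16 (mod 83)  [q = 41: ≢ 1 ✓]
None equal 1, so ord_83(79) = 82: 79 is a primitive root.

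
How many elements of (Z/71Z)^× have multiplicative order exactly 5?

φ(71) = 71 − 1 = 70 = 2 · 5 · 7.
Since (Z/71Z)^× is cyclic of order 70, the number of elements of order d is φ(d) when d | 70 and 0 otherwise.
5 | 70, and φ(5) = 5 − 1 = 4.

4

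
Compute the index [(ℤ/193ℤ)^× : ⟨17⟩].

1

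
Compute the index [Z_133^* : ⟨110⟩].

6

ord(110) | φ(133) = φ(7·19) = (7−1)·(19−1) = 6·18 = 108 = 2^2 · 3^3.
Divisors of 108: 1, 2, 3, 4, 6, 9, 12, 18, 27, 36, 54, 108.
Evaluate successive powers at the divisors of 108:
110^1 ≡ 110 (mod 133)
110^2 ≡ 130 (mod 133)
110^3 ≡ 69 (mod 133)
110^4 ≡ 9 (mod 133)
110^6 ≡ 106 (mod 133)
110^9 ≡ 132 (mod 133)
110^12 ≡ 64 (mod 133)
110^18 ≡ 1 (mod 133) ✓
Thus |⟨110⟩| = ord(110) = 18.
Index = |(Z/133Z)^×| / |⟨110⟩| = 108 / 18 = 6.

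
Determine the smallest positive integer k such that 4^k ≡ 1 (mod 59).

29

By Lagrange's theorem, ord_59(4) divides φ(59) = 59 − 1 = 58 = 2 · 29.
Divisors of 58: 1, 2, 29, 58.
Check 4^d mod 59 for each divisor in increasing order:
4^1 ≡ 4 (mod 59)
4^2 ≡ 16 (mod 59)
4^29 ≡ 1 (mod 59) ✓
Therefore the multiplicative order of 4 modulo 59 is 29.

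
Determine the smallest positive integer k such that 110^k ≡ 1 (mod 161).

66

Since 110 ∈ (Z/161Z)^×, its order divides φ(161) = φ(7·23) = (7−1)·(23−1) = 6·22 = 132 = 2^2 · 3 · 11.
Divisors of 132: 1, 2, 3, 4, 6, 11, 12, 22, 33, 44, 66, 132.
Check 110^d mod 161 for each divisor in increasing order:
110^1 ≡ 110 (mod 161)
110^2 ≡ 25 (mod 161)
110^3 ≡ 13 (mod 161)
110^4 ≡ 142 (mod 161)
110^6 ≡ 8 (mod 161)
110^11 ≡ 24 (mod 161)
110^12 ≡ 64 (mod 161)
110^22 ≡ 93 (mod 161)
110^33 ≡ 139 (mod 161)
110^44 ≡ 116 (mod 161)
110^66 ≡ 1 (mod 161) ✓
The smallest such exponent is 66, so the order of 110 is 66.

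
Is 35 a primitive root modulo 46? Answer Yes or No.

No

φ(46) = φ(2)·φ(23) = 1·22 = 22 = 2 · 11.
It suffices to check that the order of 35 is not a proper divisor of 22: compute 35^(22/q) for q ∈ {2, 11}.
35^11 ≡ 1 (mod 46)  [q = 2: ≡ 1 ✗]
35^2 ≡ 29 (mod 46)  [q = 11: ≢ 1 ✓]
Since 35^11 ≡ 1, the order of 35 divides 11 < 22, so 35 is not a primitive root.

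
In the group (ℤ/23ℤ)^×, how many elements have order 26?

0

φ(23) = 23 − 1 = 22 = 2 · 11.
Since (Z/23Z)^× is cyclic of order 22, the number of elements of order d is φ(d) when d | 22 and 0 otherwise.
26 does not divide 22, so no element of (Z/23Z)^× has order 26.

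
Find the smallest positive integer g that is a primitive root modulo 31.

φ(31) = 31 − 1 = 30 = 2 · 3 · 5.
Test candidates g = 2, 3, … against the prime factors q ∈ {2, 3, 5} of φ(31): g is a generator iff g^(30/q) ≢ 1 for every such q.
g = 2: 2^15 ≡ 1 — hits 1, so not a primitive root.
g = 3: 3^15 ≡ 30; 3^10 ≡ 25; 3^6 ≡ 16 — none is 1, so 3 is a primitive root.
The smallest primitive root modulo 31 is 3.

3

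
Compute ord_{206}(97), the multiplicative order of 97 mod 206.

51

Since 97 ∈ (Z/206Z)^×, its order divides φ(206) = φ(2)·φ(103) = 1·102 = 102 = 2 · 3 · 17.
Divisors of 102: 1, 2, 3, 6, 17, 34, 51, 102.
Check 97^d mod 206 for each divisor in increasing order:
97^1 ≡ 97 (mod 206)
97^2 ≡ 139 (mod 206)
97^3 ≡ 93 (mod 206)
97^6 ≡ 203 (mod 206)
97^17 ≡ 159 (mod 206)
97^34 ≡ 149 (mod 206)
97^51 ≡ 1 (mod 206) ✓
Hence ord(97) = 51.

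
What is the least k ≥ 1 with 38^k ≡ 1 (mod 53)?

26

Since 38 ∈ (Z/53Z)^×, its order divides φ(53) = 53 − 1 = 52 = 2^2 · 13.
Divisors of 52: 1, 2, 4, 13, 26, 52.
Check 38^d mod 53 for each divisor in increasing order:
38^1 ≡ 38 (mod 53)
38^2 ≡ 13 (mod 53)
38^4 ≡ 10 (mod 53)
38^13 ≡ 52 (mod 53)
38^26 ≡ 1 (mod 53) ✓
Therefore the multiplicative order of 38 modulo 53 is 26.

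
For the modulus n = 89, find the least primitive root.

φ(89) = 89 − 1 = 88 = 2^3 · 11.
Test candidates g = 2, 3, … against the prime factors q ∈ {2, 11} of φ(89): g is a generator iff g^(88/q) ≢ 1 for every such q.
g = 2: 2^44 ≡ 1 — hits 1, so not a primitive root.
g = 3: 3^44 ≡ 88; 3^8 ≡ 64 — none is 1, so 3 is a primitive root.
Hence the least primitive root of 89 is 3.

3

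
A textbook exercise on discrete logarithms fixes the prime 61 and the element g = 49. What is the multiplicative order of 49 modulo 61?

30

ord(49) | φ(61) = 61 − 1 = 60 = 2^2 · 3 · 5.
Divisors of 60: 1, 2, 3, 4, 5, 6, 10, 12, 15, 20, 30, 60.
Evaluate successive powers at the divisors of 60:
49^1 ≡ 49 (mod 61)
49^2 ≡ 22 (mod 61)
49^3 ≡ 41 (mod 61)
49^4 ≡ 57 (mod 61)
49^5 ≡ 48 (mod 61)
49^6 ≡ 34 (mod 61)
49^10 ≡ 47 (mod 61)
49^12 ≡ 58 (mod 61)
49^15 ≡ 60 (mod 61)
49^20 ≡ 13 (mod 61)
49^30 ≡ 1 (mod 61) ✓
The smallest such exponent is 30, so the order of 49 is 30.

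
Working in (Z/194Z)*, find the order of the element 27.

16

The order of 27 must divide φ(194) = φ(2)·φ(97) = 1·96 = 96 = 2^5 · 3.
Divisors of 96: 1, 2, 3, 4, 6, 8, 12, 16, 24, 32, 48, 96.
Evaluate successive powers at the divisors of 96:
27^1 ≡ 27 (mod 194)
27^2 ≡ 147 (mod 194)
27^3 ≡ 89 (mod 194)
27^4 ≡ 75 (mod 194)
27^6 ≡ 161 (mod 194)
27^8 ≡ 193 (mod 194)
27^12 ≡ 119 (mod 194)
27^16 ≡ 1 (mod 194) ✓
Therefore the multiplicative order of 27 modulo 194 is 16.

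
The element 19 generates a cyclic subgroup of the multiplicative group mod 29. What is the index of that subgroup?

1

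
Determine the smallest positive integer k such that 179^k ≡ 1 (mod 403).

30

The order of 179 must divide φ(403) = φ(13·31) = (13−1)·(31−1) = 12·30 = 360 = 2^3 · 3^2 · 5.
Divisors of 360: 1, 2, 3, 4, 5, 6, 8, 9, 10, 12, 15, 18, 20, 24, 30, 36, 40, 45, 60, 72, 90, 120, 180, 360.
Compute 179^d (mod 403) for the divisors d until we hit 1:
179^1 ≡ 179 (mod 403)
179^2 ≡ 204 (mod 403)
179^3 ≡ 246 (mod 403)
179^4 ≡ 107 (mod 403)
179^5 ≡ 212 (mod 403)
179^6 ≡ 66 (mod 403)
179^8 ≡ 165 (mod 403)
179^9 ≡ 116 (mod 403)
179^10 ≡ 211 (mod 403)
179^12 ≡ 326 (mod 403)
179^15 ≡ 402 (mod 403)
179^18 ≡ 157 (mod 403)
179^20 ≡ 191 (mod 403)
179^24 ≡ 287 (mod 403)
179^30 ≡ 1 (mod 403) ✓
So ord_403(179) = 30.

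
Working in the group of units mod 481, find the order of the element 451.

9

ord(451) | φ(481) = φ(13·37) = (13−1)·(37−1) = 12·36 = 432 = 2^4 · 3^3.
Divisors of 432: 1, 2, 3, 4, 6, 8, 9, 12, 16, 18, 24, 27, 36, 48, 54, 72, 108, 144, 216, 432.
Compute 451^d (mod 481) for the divisors d until we hit 1:
451^1 ≡ 451 (mod 481)
451^2 ≡ 419 (mod 481)
451^3 ≡ 417 (mod 481)
451^4 ≡ 477 (mod 481)
451^6 ≡ 248 (mod 481)
451^8 ≡ 16 (mod 481)
451^9 ≡ 1 (mod 481) ✓
The smallest such exponent is 9, so the order of 451 is 9.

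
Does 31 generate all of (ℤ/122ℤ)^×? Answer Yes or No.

Yes

φ(122) = φ(2)·φ(61) = 1·60 = 60 = 2^2 · 3 · 5.
It suffices to check that the order of 31 is not a proper divisor of 60: compute 31^(60/q) for q ∈ {2, 3, 5}.
31^30 ≡ 121 (mod 122)  [q = 2: ≢ 1 ✓]
31^20 ≡ 13 (mod 122)  [q = 3: ≢ 1 ✓]
31^12 ≡ 95 (mod 122)  [q = 5: ≢ 1 ✓]
Every test exponent gives a nontrivial residue, hence 31 generates the full group.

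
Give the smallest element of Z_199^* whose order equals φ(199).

φ(199) = 199 − 1 = 198 = 2 · 3^2 · 11.
Test candidates g = 2, 3, … against the prime factors q ∈ {2, 3, 11} of φ(199): g is a generator iff g^(198/q) ≢ 1 for every such q.
g = 2: 2^99 ≡ 1 — hits 1, so not a primitive root.
g = 3: 3^99 ≡ 198; 3^66 ≡ 106; 3^18 ≡ 125 — none is 1, so 3 is a primitive root.
The smallest primitive root modulo 199 is 3.

3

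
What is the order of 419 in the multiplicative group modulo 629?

By Lagrange's theorem, ord_629(419) divides φ(629) = φ(17·37) = (17−1)·(37−1) = 16·36 = 576 = 2^6 · 3^2.
Divisors of 576: 1, 2, 3, 4, 6, 8, 9, 12, 16, 18, 24, 32, 36, 48, 64, 72, 96, 144, 192, 288, 576.
Check 419^d mod 629 for each divisor in increasing order:
419^1 ≡ 419 (mod 629)
419^2 ≡ 70 (mod 629)
419^3 ≡ 396 (mod 629)
419^4 ≡ 497 (mod 629)
419^6 ≡ 195 (mod 629)
419^8 ≡ 441 (mod 629)
419^9 ≡ 482 (mod 629)
419^12 ≡ 285 (mod 629)
419^16 ≡ 120 (mod 629)
419^18 ≡ 223 (mod 629)
419^24 ≡ 84 (mod 629)
419^32 ≡ 562 (mod 629)
419^36 ≡ 38 (mod 629)
419^48 ≡ 137 (mod 629)
419^64 ≡ 86 (mod 629)
419^72 ≡ 186 (mod 629)
419^96 ≡ 528 (mod 629)
419^144 ≡ 1 (mod 629) ✓
Hence ord(419) = 144.

144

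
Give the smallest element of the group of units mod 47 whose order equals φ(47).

5

φ(47) = 47 − 1 = 46 = 2 · 23.
Test candidates g = 2, 3, … against the prime factors q ∈ {2, 23} of φ(47): g is a generator iff g^(46/q) ≢ 1 for every such q.
g = 2: 2^23 ≡ 1 — hits 1, so not a primitive root.
g = 3: 3^23 ≡ 1 — hits 1, so not a primitive root.
g = 4: 4^23 ≡ 1 — hits 1, so not a primitive root.
g = 5: 5^23 ≡ 46; 5^2 ≡ 25 — none is 1, so 5 is a primitive root.
Hence the least primitive root of 47 is 5.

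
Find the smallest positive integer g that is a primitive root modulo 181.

2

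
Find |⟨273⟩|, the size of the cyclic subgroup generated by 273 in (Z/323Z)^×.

The order of 273 must divide φ(323) = φ(17·19) = (17−1)·(19−1) = 16·18 = 288 = 2^5 · 3^2.
Divisors of 288: 1, 2, 3, 4, 6, 8, 9, 12, 16, 18, 24, 32, 36, 48, 72, 96, 144, 288.
Compute 273^d (mod 323) for the divisors d until we hit 1:
273^1 ≡ 273 (mod 323)
273^2 ≡ 239 (mod 323)
273^3 ≡ 1 (mod 323) ✓
Hence ord(273) = 3.

3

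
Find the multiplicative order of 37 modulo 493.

ord(37) | φ(493) = φ(17·29) = (17−1)·(29−1) = 16·28 = 448 = 2^6 · 7.
Divisors of 448: 1, 2, 4, 7, 8, 14, 16, 28, 32, 56, 64, 112, 224, 448.
Test each divisor d:
37^1 ≡ 37 (mod 493)
37^2 ≡ 383 (mod 493)
37^4 ≡ 268 (mod 493)
37^7 ≡ 249 (mod 493)
37^8 ≡ 339 (mod 493)
37^14 ≡ 376 (mod 493)
37^16 ≡ 52 (mod 493)
37^28 ≡ 378 (mod 493)
37^32 ≡ 239 (mod 493)
37^56 ≡ 407 (mod 493)
37^64 ≡ 426 (mod 493)
37^112 ≡ 1 (mod 493) ✓
So ord_493(37) = 112.

112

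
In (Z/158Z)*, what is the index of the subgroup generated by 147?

Since 147 ∈ (Z/158Z)^×, its order divides φ(158) = φ(2)·φ(79) = 1·78 = 78 = 2 · 3 · 13.
Divisors of 78: 1, 2, 3, 6, 13, 26, 39, 78.
Evaluate successive powers at the divisors of 78:
147^1 ≡ 147 (mod 158)
147^2 ≡ 121 (mod 158)
147^3 ≡ 91 (mod 158)
147^6 ≡ 65 (mod 158)
147^13 ≡ 135 (mod 158)
147^26 ≡ 55 (mod 158)
147^39 ≡ 157 (mod 158)
147^78 ≡ 1 (mod 158) ✓
So ord_158(147) = 78, hence |⟨147⟩| = 78.
The index is φ(158) / ord(147) = 78 / 78 = 1.

1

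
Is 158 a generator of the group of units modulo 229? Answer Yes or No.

φ(229) = 229 − 1 = 228 = 2^2 · 3 · 19.
Test 158^(228/q) mod 229 for each prime factor q of 228:
158^114 ≡ 1 (mod 229)  [q = 2: ≡ 1 ✗]
158^76 ≡ 94 (mod 229)  [q = 3: ≢ 1 ✓]
158^12 ≡ 42 (mod 229)  [q = 19: ≢ 1 ✓]
158^114 ≡ 1 shows ord(158) | 114, strictly less than φ(229); not a primitive root.

No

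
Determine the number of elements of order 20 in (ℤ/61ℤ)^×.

8

φ(61) = 61 − 1 = 60 = 2^2 · 3 · 5.
In a cyclic group of order 60, there are φ(d) elements of order d for each divisor d of 60, and zero for non-divisors.
20 = 2^2 · 5 divides 60, and φ(20) = 8.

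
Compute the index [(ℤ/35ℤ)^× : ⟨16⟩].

8

ord(16) | φ(35) = φ(5·7) = (5−1)·(7−1) = 4·6 = 24 = 2^3 · 3.
Divisors of 24: 1, 2, 3, 4, 6, 8, 12, 24.
Test each divisor d:
16^1 ≡ 16 (mod 35)
16^2 ≡ 11 (mod 35)
16^3 ≡ 1 (mod 35) ✓
The order of 16 is 3, so the subgroup it generates has 3 elements.
The index is φ(35) / ord(16) = 24 / 3 = 8.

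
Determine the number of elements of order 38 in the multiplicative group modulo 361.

φ(361) = φ(19^2) = 19·(19−1) = 342 = 2 · 3^2 · 19.
In a cyclic group of order 342, there are φ(d) elements of order d for each divisor d of 342, and zero for non-divisors.
38 = 2 · 19 divides 342, and φ(38) = 18.

18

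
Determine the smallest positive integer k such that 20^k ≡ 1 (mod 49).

14

By Lagrange's theorem, ord_49(20) divides φ(49) = φ(7^2) = 7·(7−1) = 42 = 2 · 3 · 7.
Divisors of 42: 1, 2, 3, 6, 7, 14, 21, 42.
Check 20^d mod 49 for each divisor in increasing order:
20^1 ≡ 20
20^2 ≡ 8
20^3 ≡ 13
20^6 ≡ 22
20^7 ≡ 48
20^14 ≡ 1
Therefore the multiplicative order of 20 modulo 49 is 14.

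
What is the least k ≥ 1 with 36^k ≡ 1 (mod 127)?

63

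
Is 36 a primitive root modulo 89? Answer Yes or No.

No

φ(89) = 89 − 1 = 88 = 2^3 · 11.
It suffices to check that the order of 36 is not a proper divisor of 88: compute 36^(88/q) for q ∈ {2, 11}.
36^44 ≡ 1 (mod 89)  [q = 2: ≡ 1 ✗]
36^8 ≡ 64 (mod 89)  [q = 11: ≢ 1 ✓]
The check at q = 2 fails, so 36 generates a proper subgroup.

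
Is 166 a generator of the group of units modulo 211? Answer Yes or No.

Yes

φ(211) = 211 − 1 = 210 = 2 · 3 · 5 · 7.
An element g generates (Z/211Z)^× iff g^(210/q) ≢ 1 (mod 211) for each prime q ∈ {2, 3, 5, 7}.
166^105 ≡ 210 (mod 211)  [q = 2: ≢ 1 ✓]
166^70 ≡ 14 (mod 211)  [q = 3: ≢ 1 ✓]
166^42 ≡ 188 (mod 211)  [q = 5: ≢ 1 ✓]
166^30 ≡ 171 (mod 211)  [q = 7: ≢ 1 ✓]
Every test exponent gives a nontrivial residue, hence 166 generates the full group.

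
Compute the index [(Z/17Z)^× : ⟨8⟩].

2

The order of 8 must divide φ(17) = 17 − 1 = 16 = 2^4.
Divisors of 16: 1, 2, 4, 8, 16.
Evaluate successive powers at the divisors of 16:
8^1 ≡ 8 (mod 17)
8^2 ≡ 13 (mod 17)
8^4 ≡ 16 (mod 17)
8^8 ≡ 1 (mod 17) ✓
The order of 8 is 8, so the subgroup it generates has 8 elements.
[(Z/17Z)^× : ⟨8⟩] = 16/8 = 2.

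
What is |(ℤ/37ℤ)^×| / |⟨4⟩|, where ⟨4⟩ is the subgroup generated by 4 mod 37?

2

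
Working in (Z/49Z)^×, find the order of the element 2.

The order of 2 must divide φ(49) = φ(7^2) = 7·(7−1) = 42 = 2 · 3 · 7.
Divisors of 42: 1, 2, 3, 6, 7, 14, 21, 42.
Evaluate successive powers at the divisors of 42:
2^1 ≡ 2
2^2 ≡ 4
2^3 ≡ 8
2^6 ≡ 15
2^7 ≡ 30
2^14 ≡ 18
2^21 ≡ 1
Therefore the multiplicative order of 2 modulo 49 is 21.

21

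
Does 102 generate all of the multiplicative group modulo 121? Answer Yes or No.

φ(121) = φ(11^2) = 11·(11−1) = 110 = 2 · 5 · 11.
It suffices to check that the order of 102 is not a proper divisor of 110: compute 102^(110/q) for q ∈ {2, 5, 11}.
102^55 ≡ 1 (mod 121)  [q = 2: ≡ 1 ✗]
102^22 ≡ 9 (mod 121)  [q = 5: ≢ 1 ✓]
102^10 ≡ 89 (mod 121)  [q = 11: ≢ 1 ✓]
102^55 ≡ 1 shows ord(102) | 55, strictly less than φ(121); not a primitive root.

No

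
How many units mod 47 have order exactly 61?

φ(47) = 47 − 1 = 46 = 2 · 23.
Since (Z/47Z)^× is cyclic of order 46, the number of elements of order d is φ(d) when d | 46 and 0 otherwise.
Here 46 is not a multiple of 61, so there are no elements of order 61.

0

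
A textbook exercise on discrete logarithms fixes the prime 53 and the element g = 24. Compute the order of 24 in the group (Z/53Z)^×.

13

Since 24 ∈ (Z/53Z)^×, its order divides φ(53) = 53 − 1 = 52 = 2^2 · 13.
Divisors of 52: 1, 2, 4, 13, 26, 52.
Check 24^d mod 53 for each divisor in increasing order:
24^1 ≡ 24
24^2 ≡ 46
24^4 ≡ 49
24^13 ≡ 1
So ord_53(24) = 13.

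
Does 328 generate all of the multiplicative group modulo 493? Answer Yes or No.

493 = 17 · 29 is a product of two distinct odd primes, so (Z/493Z)^× ≅ (Z/17Z)^× × (Z/29Z)^× is not cyclic.
No primitive root modulo 493 exists; in particular 328 is not one.

No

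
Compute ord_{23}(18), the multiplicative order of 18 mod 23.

11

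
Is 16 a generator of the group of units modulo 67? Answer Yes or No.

φ(67) = 67 − 1 = 66 = 2 · 3 · 11.
Test 16^(66/q) mod 67 for each prime factor q of 66:
16^33 ≡ 1 (mod 67)  [q = 2: ≡ 1 ✗]
16^22 ≡ 37 (mod 67)  [q = 3: ≢ 1 ✓]
16^6 ≡ 14 (mod 67)  [q = 11: ≢ 1 ✓]
Since 16^33 ≡ 1, the order of 16 divides 33 < 66, so 16 is not a primitive root.

No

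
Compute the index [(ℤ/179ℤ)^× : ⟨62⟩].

ord(62) | φ(179) = 179 − 1 = 178 = 2 · 89.
Divisors of 178: 1, 2, 89, 178.
Check 62^d mod 179 for each divisor in increasing order:
62^1 ≡ 62 (mod 179)
62^2 ≡ 85 (mod 179)
62^89 ≡ 178 (mod 179)
62^178 ≡ 1 (mod 179) ✓
Thus |⟨62⟩| = ord(62) = 178.
The index is φ(179) / ord(62) = 178 / 178 = 1.

1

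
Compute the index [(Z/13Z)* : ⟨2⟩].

By Lagrange's theorem, ord_13(2) divides φ(13) = 13 − 1 = 12 = 2^2 · 3.
Divisors of 12: 1, 2, 3, 4, 6, 12.
Check 2^d mod 13 for each divisor in increasing order:
2^1 ≡ 2
2^2 ≡ 4
2^3 ≡ 8
2^4 ≡ 3
2^6 ≡ 12
2^12 ≡ 1
The order of 2 is 12, so the subgroup it generates has 12 elements.
[(Z/13Z)^× : ⟨2⟩] = 12/12 = 1.

1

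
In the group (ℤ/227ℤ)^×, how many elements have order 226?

φ(227) = 227 − 1 = 226 = 2 · 113.
Since (Z/227Z)^× is cyclic of order 226, the number of elements of order d is φ(d) when d | 226 and 0 otherwise.
226 = 2 · 113 divides 226, and φ(226) = 112.

112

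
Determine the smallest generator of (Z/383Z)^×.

φ(383) = 383 − 1 = 382 = 2 · 191.
Test candidates g = 2, 3, … against the prime factors q ∈ {2, 191} of φ(383): g is a generator iff g^(382/q) ≢ 1 for every such q.
g = 2: 2^191 ≡ 1 — hits 1, so not a primitive root.
g = 3: 3^191 ≡ 1 — hits 1, so not a primitive root.
g = 4: 4^191 ≡ 1 — hits 1, so not a primitive root.
g = 5: 5^191 ≡ 382; 5^2 ≡ 25 — none is 1, so 5 is a primitive root.
The smallest primitive root modulo 383 is 5.

5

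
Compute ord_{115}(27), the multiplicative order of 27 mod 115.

44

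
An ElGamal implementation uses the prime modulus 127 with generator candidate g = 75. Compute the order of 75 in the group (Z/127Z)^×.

By Lagrange's theorem, ord_127(75) divides φ(127) = 127 − 1 = 126 = 2 · 3^2 · 7.
Divisors of 126: 1, 2, 3, 6, 7, 9, 14, 18, 21, 42, 63, 126.
Check 75^d mod 127 for each divisor in increasing order:
75^1 ≡ 75 (mod 127)
75^2 ≡ 37 (mod 127)
75^3 ≡ 108 (mod 127)
75^6 ≡ 107 (mod 127)
75^7 ≡ 24 (mod 127)
75^9 ≡ 126 (mod 127)
75^14 ≡ 68 (mod 127)
75^18 ≡ 1 (mod 127) ✓
So ord_127(75) = 18.

18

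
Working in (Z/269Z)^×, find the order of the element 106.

268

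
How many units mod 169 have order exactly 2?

1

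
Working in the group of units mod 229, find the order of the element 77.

By Lagrange's theorem, ord_229(77) divides φ(229) = 229 − 1 = 228 = 2^2 · 3 · 19.
Divisors of 228: 1, 2, 3, 4, 6, 12, 19, 38, 57, 76, 114, 228.
Evaluate successive powers at the divisors of 228:
77^1 ≡ 77
77^2 ≡ 204
77^3 ≡ 136
77^4 ≡ 167
77^6 ≡ 176
77^12 ≡ 61
77^19 ≡ 211
77^38 ≡ 95
77^57 ≡ 122
77^76 ≡ 94
77^114 ≡ 228
77^228 ≡ 1
Therefore the multiplicative order of 77 modulo 229 is 228.

228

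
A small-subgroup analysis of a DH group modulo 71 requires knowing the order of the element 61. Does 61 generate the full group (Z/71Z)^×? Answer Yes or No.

φ(71) = 71 − 1 = 70 = 2 · 5 · 7.
It suffices to check that the order of 61 is not a proper divisor of 70: compute 61^(70/q) for q ∈ {2, 5, 7}.
61^35 ≡ 70 (mod 71)  [q = 2: ≢ 1 ✓]
61^14 ≡ 25 (mod 71)  [q = 5: ≢ 1 ✓]
61^10 ≡ 30 (mod 71)  [q = 7: ≢ 1 ✓]
All checks pass, so 61 has order 70 and is a primitive root modulo 71.

Yes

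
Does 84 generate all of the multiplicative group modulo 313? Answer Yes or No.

φ(313) = 313 − 1 = 312 = 2^3 · 3 · 13.
Test 84^(312/q) mod 313 for each prime factor q of 312:
84^156 ≡ 312 (mod 313)  [q = 2: ≢ 1 ✓]
84^104 ≡ 214 (mod 313)  [q = 3: ≢ 1 ✓]
84^24 ≡ 234 (mod 313)  [q = 13: ≢ 1 ✓]
All checks pass, so 84 has order 312 and is a primitive root modulo 313.

Yes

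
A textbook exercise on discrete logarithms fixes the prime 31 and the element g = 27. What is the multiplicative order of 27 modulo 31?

The order of 27 must divide φ(31) = 31 − 1 = 30 = 2 · 3 · 5.
Divisors of 30: 1, 2, 3, 5, 6, 10, 15, 30.
Test each divisor d:
27^1 ≡ 27 (mod 31)
27^2 ≡ 16 (mod 31)
27^3 ≡ 29 (mod 31)
27^5 ≡ 30 (mod 31)
27^6 ≡ 4 (mod 31)
27^10 ≡ 1 (mod 31) ✓
The smallest such exponent is 10, so the order of 27 is 10.

10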